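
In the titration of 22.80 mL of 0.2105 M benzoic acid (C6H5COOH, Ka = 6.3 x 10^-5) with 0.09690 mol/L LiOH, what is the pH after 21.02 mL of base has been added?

4.07

Initial n(C6H5COOH) = 0.2105 x 0.02280 = 0.004799 mol.
n(LiOH) added = 0.09690 x 0.02102 = 0.002037 mol, converting that many moles of C6H5COOH to C6H5COO-.
Remaining n(C6H5COOH) = 0.002763 mol; n(C6H5COO-) = 0.002037 mol.
By Henderson-Hasselbalch, pH = pKa + log([A^-]/[HA]) = 4.20 + log(0.002037/0.002763) = 4.20 + (-0.13) = 4.07.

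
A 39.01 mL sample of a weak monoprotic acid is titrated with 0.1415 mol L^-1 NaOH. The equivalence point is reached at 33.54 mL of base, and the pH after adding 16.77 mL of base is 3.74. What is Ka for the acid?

1.8 x 10^-4

16.77 mL is half of the equivalence volume, so this is the half-equivalence point where [HA] = [A^-].
At half-equivalence pH = pKa, so pKa = 3.74.
Ka = 10^(-3.74) = 1.8 x 10^-4.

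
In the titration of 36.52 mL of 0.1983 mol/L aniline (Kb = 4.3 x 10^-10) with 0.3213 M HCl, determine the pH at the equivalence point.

2.77

n(C6H5NH2) = 0.1983 x 0.03652 = 0.007242 mol; V(HCl) at equivalence = 0.007242/0.3213 = 0.02254 L.
At equivalence the base is fully converted to C6H5NH3+; total volume = 0.05906 L, so [C6H5NH3+] = 0.007242/0.05906 = 0.1226 M.
Ka(C6H5NH3+) = Kw/Kb = 1.0e-14 / 4.3 x 10^-10 = 2.33e-5.
[H^+] = sqrt(Ka x [C6H5NH3+]) = sqrt(2.33e-5 x 0.1226) = 0.00169 M.
pH = -log(0.00169) = 2.77.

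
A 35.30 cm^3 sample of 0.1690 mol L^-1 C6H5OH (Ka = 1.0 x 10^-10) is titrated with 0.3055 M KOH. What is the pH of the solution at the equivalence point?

11.52

n(C6H5OH) = 0.1690 x 0.03530 = 0.005966 mol; V(KOH) at equivalence = 0.005966/0.3055 = 0.01953 L.
At equivalence all the acid is converted to C6H5O-; total volume = 0.03530 + 0.01953 = 0.05483 L, so [C6H5O-] = 0.005966/0.05483 = 0.1088 M.
Kb = Kw/Ka = 1.0e-14 / 1.0 x 10^-10 = 0.000100.
[OH^-] = sqrt(Kb x [C6H5O-]) = sqrt(0.000100 x 0.1088) = 0.00330 M.
pOH = 2.48, so pH = 14.00 - 2.48 = 11.52.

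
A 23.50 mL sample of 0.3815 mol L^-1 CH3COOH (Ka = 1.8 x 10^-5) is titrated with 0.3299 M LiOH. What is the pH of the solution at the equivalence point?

n(CH3COOH) = 0.3815 x 0.02350 = 0.008965 mol; V(LiOH) at equivalence = 0.008965/0.3299 = 0.02718 L.
At equivalence all the acid is converted to CH3COO-; total volume = 0.02350 + 0.02718 = 0.05068 L, so [CH3COO-] = 0.008965/0.05068 = 0.1769 M.
Kb = Kw/Ka = 1.0e-14 / 1.8 x 10^-5 = 5.56e-10.
[OH^-] = sqrt(Kb x [CH3COO-]) = sqrt(5.56e-10 x 0.1769) = 9.91e-6 M.
pOH = 5.00, so pH = 14.00 - 5.00 = 9.00.

9.00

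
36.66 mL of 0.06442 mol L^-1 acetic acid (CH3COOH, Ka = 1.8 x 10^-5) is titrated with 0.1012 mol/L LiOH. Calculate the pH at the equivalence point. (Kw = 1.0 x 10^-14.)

n(CH3COOH) = 0.06442 x 0.03666 = 0.002362 mol; V(LiOH) at equivalence = 0.002362/0.1012 = 0.02334 L.
At equivalence all the acid is converted to CH3COO-; total volume = 0.03666 + 0.02334 = 0.06000 L, so [CH3COO-] = 0.002362/0.06000 = 0.03936 M.
Kb = Kw/Ka = 1.0e-14 / 1.8 x 10^-5 = 5.56e-10.
[OH^-] = sqrt(Kb x [CH3COO-]) = sqrt(5.56e-10 x 0.03936) = 4.68e-6 M.
pOH = 5.33, so pH = 14.00 - 5.33 = 8.67.

8.67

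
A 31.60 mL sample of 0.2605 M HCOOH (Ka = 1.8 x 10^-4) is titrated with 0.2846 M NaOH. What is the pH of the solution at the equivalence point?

n(HCOOH) = 0.2605 x 0.03160 = 0.008232 mol; V(NaOH) at equivalence = 0.008232/0.2846 = 0.02892 L.
At equivalence all the acid is converted to HCOO-; total volume = 0.03160 + 0.02892 = 0.06052 L, so [HCOO-] = 0.008232/0.06052 = 0.1360 M.
Kb = Kw/Ka = 1.0e-14 / 1.8 x 10^-4 = 5.56e-11.
[OH^-] = sqrt(Kb x [HCOO-]) = sqrt(5.56e-11 x 0.1360) = 2.75e-6 M.
pOH = 5.56, so pH = 14.00 - 5.56 = 8.44.

8.44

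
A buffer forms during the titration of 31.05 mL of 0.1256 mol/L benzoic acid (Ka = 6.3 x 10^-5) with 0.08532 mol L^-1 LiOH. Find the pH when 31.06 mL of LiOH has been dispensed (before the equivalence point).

4.53

Initial n(C6H5COOH) = 0.1256 x 0.03105 = 0.003900 mol.
n(LiOH) added = 0.08532 x 0.03106 = 0.002650 mol, converting that many moles of C6H5COOH to C6H5COO-.
Remaining n(C6H5COOH) = 0.001250 mol; n(C6H5COO-) = 0.002650 mol.
By Henderson-Hasselbalch, pH = pKa + log([A^-]/[HA]) = 4.20 + log(0.002650/0.001250) = 4.20 + (+0.33) = 4.53.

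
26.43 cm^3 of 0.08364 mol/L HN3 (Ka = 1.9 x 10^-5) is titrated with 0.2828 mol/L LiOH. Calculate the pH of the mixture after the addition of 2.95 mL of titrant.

4.50

Initial n(HN3) = 0.08364 x 0.02643 = 0.002211 mol.
n(LiOH) added = 0.2828 x 0.002950 = 0.0008343 mol, converting that many moles of HN3 to N3-.
Remaining n(HN3) = 0.001376 mol; n(N3-) = 0.0008343 mol.
By Henderson-Hasselbalch, pH = pKa + log([A^-]/[HA]) = 4.72 + log(0.0008343/0.001376) = 4.72 + (-0.22) = 4.50.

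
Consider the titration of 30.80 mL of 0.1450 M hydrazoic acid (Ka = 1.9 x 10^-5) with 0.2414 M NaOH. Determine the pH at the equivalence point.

n(HN3) = 0.1450 x 0.03080 = 0.004466 mol; V(NaOH) at equivalence = 0.004466/0.2414 = 0.01850 L.
At equivalence all the acid is converted to N3-; total volume = 0.03080 + 0.01850 = 0.04930 L, so [N3-] = 0.004466/0.04930 = 0.09059 M.
Kb = Kw/Ka = 1.0e-14 / 1.9 x 10^-5 = 5.26e-10.
[OH^-] = sqrt(Kb x [N3-]) = sqrt(5.26e-10 x 0.09059) = 6.90e-6 M.
pOH = 5.16, so pH = 14.00 - 5.16 = 8.84.

8.84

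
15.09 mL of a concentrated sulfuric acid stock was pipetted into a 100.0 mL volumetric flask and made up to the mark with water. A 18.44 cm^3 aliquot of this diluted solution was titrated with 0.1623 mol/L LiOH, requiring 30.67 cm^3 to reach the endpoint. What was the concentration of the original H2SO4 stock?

n(LiOH) = 0.1623 x 0.03067 = 0.004978 mol.
n(H2SO4) in the aliquot = 0.004978 x 1/2 = 0.002489 mol.
[diluted H2SO4] = 0.002489 / 0.01844 = 0.1350 M.
Dilution factor = 100.0/15.09 = 6.627, so [stock] = 0.1350 x 6.627 = 0.894 M.

0.894 M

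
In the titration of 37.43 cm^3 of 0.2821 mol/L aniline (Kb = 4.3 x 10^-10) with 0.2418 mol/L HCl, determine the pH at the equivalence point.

2.76

n(C6H5NH2) = 0.2821 x 0.03743 = 0.01056 mol; V(HCl) at equivalence = 0.01056/0.2418 = 0.04367 L.
At equivalence the base is fully converted to C6H5NH3+; total volume = 0.08110 L, so [C6H5NH3+] = 0.01056/0.08110 = 0.1302 M.
Ka(C6H5NH3+) = Kw/Kb = 1.0e-14 / 4.3 x 10^-10 = 2.33e-5.
[H^+] = sqrt(Ka x [C6H5NH3+]) = sqrt(2.33e-5 x 0.1302) = 0.00174 M.
pH = -log(0.00174) = 2.76.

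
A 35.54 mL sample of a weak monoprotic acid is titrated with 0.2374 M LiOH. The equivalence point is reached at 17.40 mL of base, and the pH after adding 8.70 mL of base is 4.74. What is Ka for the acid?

8.70 mL is half of the equivalence volume, so this is the half-equivalence point where [HA] = [A^-].
At half-equivalence pH = pKa, so pKa = 4.74.
Ka = 10^(-4.74) = 1.8 x 10^-5.

1.8 x 10^-5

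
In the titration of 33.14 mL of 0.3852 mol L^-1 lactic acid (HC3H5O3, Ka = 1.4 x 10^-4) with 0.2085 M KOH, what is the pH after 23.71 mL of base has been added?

3.65

Initial n(HC3H5O3) = 0.3852 x 0.03314 = 0.01277 mol.
n(KOH) added = 0.2085 x 0.02371 = 0.004944 mol, converting that many moles of HC3H5O3 to C3H5O3-.
Remaining n(HC3H5O3) = 0.007822 mol; n(C3H5O3-) = 0.004944 mol.
By Henderson-Hasselbalch, pH = pKa + log([A^-]/[HA]) = 3.85 + log(0.004944/0.007822) = 3.85 + (-0.20) = 3.65.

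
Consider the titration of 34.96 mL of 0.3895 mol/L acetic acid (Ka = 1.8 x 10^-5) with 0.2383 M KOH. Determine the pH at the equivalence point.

8.96

n(CH3COOH) = 0.3895 x 0.03496 = 0.01362 mol; V(KOH) at equivalence = 0.01362/0.2383 = 0.05714 L.
At equivalence all the acid is converted to CH3COO-; total volume = 0.03496 + 0.05714 = 0.09210 L, so [CH3COO-] = 0.01362/0.09210 = 0.1478 M.
Kb = Kw/Ka = 1.0e-14 / 1.8 x 10^-5 = 5.56e-10.
[OH^-] = sqrt(Kb x [CH3COO-]) = sqrt(5.56e-10 x 0.1478) = 9.06e-6 M.
pOH = 5.04, so pH = 14.00 - 5.04 = 8.96.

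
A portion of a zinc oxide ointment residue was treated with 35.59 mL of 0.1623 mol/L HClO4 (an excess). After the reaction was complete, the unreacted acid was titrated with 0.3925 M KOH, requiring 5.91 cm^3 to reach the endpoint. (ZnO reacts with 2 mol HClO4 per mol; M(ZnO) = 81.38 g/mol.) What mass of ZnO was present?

0.141 g

Total n(HClO4) added = 0.1623 x 0.03559 = 0.005776 mol.
n(KOH) used = 0.3925 x 0.005910 = 0.002320 mol, which equals the excess n(HClO4).
So n(HClO4) consumed by the sample = 0.005776 - 0.002320 = 0.003457 mol.
n(ZnO) = 0.003457 / 2 = 0.001728 mol.
mass = 0.001728 mol x 81.38 g/mol = 0.141 g.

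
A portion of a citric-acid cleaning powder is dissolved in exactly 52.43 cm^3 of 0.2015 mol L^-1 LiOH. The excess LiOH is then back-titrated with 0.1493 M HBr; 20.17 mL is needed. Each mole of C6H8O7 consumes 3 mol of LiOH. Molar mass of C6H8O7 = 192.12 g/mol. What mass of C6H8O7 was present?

0.484 g

Total n(LiOH) added = 0.2015 x 0.05243 = 0.01056 mol.
n(HBr) used = 0.1493 x 0.02017 = 0.003011 mol, which equals the excess n(LiOH).
So n(LiOH) consumed by the sample = 0.01056 - 0.003011 = 0.007553 mol.
n(C6H8O7) = 0.007553 / 3 = 0.002518 mol.
mass = 0.002518 mol x 192.12 g/mol = 0.484 g.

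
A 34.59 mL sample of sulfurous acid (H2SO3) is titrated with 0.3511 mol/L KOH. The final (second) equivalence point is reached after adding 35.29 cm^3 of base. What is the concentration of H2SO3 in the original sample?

n(KOH) = 0.3511 x 0.03529 = 0.01239 mol.
At the final (second) equivalence point, 2 mol OH^- react per mol H2SO3, so n(H2SO3) = 0.01239 / 2 = 0.006195 mol.
[H2SO3] = 0.006195 / 0.03459 L = 0.179 M.

0.179 M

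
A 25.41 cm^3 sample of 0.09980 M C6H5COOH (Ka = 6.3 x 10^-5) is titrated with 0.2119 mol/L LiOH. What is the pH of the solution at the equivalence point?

n(C6H5COOH) = 0.09980 x 0.02541 = 0.002536 mol; V(LiOH) at equivalence = 0.002536/0.2119 = 0.01197 L.
At equivalence all the acid is converted to C6H5COO-; total volume = 0.02541 + 0.01197 = 0.03738 L, so [C6H5COO-] = 0.002536/0.03738 = 0.06785 M.
Kb = Kw/Ka = 1.0e-14 / 6.3 x 10^-5 = 1.59e-10.
[OH^-] = sqrt(Kb x [C6H5COO-]) = sqrt(1.59e-10 x 0.06785) = 3.28e-6 M.
pOH = 5.48, so pH = 14.00 - 5.48 = 8.52.

8.52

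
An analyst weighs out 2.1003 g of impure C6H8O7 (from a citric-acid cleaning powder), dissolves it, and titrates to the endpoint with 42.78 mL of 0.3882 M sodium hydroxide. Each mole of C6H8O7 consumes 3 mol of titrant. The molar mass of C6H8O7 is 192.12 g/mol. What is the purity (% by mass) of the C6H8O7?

50.6%

n(NaOH) = 0.3882 x 0.04278 = 0.01661 mol.
n(C6H8O7) = 0.01661 / 3 = 0.005536 mol.
mass of C6H8O7 = 0.005536 x 192.12 = 1.064 g.
% purity = 1.064 / 2.1003 x 100 = 50.6%.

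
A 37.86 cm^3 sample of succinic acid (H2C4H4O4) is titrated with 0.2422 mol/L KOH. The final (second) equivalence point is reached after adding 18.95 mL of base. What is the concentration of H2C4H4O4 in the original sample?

0.0606 M

n(KOH) = 0.2422 x 0.01895 = 0.004590 mol.
At the final (second) equivalence point, 2 mol OH^- react per mol H2C4H4O4, so n(H2C4H4O4) = 0.004590 / 2 = 0.002295 mol.
[H2C4H4O4] = 0.002295 / 0.03786 L = 0.0606 M.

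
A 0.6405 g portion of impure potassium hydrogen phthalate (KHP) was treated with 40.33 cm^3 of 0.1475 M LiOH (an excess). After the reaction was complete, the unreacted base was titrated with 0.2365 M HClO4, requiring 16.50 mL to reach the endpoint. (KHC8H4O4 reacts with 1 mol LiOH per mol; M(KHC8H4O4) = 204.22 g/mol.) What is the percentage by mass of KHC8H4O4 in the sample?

65.2%

Total n(LiOH) added = 0.1475 x 0.04033 = 0.005949 mol.
n(HClO4) used = 0.2365 x 0.01650 = 0.003902 mol, which equals the excess n(LiOH).
So n(LiOH) consumed by the sample = 0.005949 - 0.003902 = 0.002046 mol.
n(KHC8H4O4) = 0.002046 / 1 = 0.002046 mol.
mass KHC8H4O4 = 0.002046 x 204.22 = 0.4179 g, so %KHC8H4O4 = 0.4179/0.6405 x 100 = 65.2%.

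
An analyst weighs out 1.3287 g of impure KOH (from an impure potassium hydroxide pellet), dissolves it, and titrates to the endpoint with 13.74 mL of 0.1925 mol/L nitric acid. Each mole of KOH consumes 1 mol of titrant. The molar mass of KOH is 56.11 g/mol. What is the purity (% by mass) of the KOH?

11.2%

n(HNO3) = 0.1925 x 0.01374 = 0.002645 mol.
n(KOH) = 0.002645 / 1 = 0.002645 mol.
mass of KOH = 0.002645 x 56.11 = 0.1484 g.
% purity = 0.1484 / 1.3287 x 100 = 11.2%.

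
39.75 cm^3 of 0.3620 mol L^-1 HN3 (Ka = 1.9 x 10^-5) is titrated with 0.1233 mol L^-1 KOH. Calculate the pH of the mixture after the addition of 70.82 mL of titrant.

4.91

Initial n(HN3) = 0.3620 x 0.03975 = 0.01439 mol.
n(KOH) added = 0.1233 x 0.07082 = 0.008732 mol, converting that many moles of HN3 to N3-.
Remaining n(HN3) = 0.005657 mol; n(N3-) = 0.008732 mol.
By Henderson-Hasselbalch, pH = pKa + log([A^-]/[HA]) = 4.72 + log(0.008732/0.005657) = 4.72 + (+0.19) = 4.91.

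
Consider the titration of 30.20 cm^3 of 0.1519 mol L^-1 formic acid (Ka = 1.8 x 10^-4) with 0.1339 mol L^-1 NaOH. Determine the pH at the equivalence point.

8.30

n(HCOOH) = 0.1519 x 0.03020 = 0.004587 mol; V(NaOH) at equivalence = 0.004587/0.1339 = 0.03426 L.
At equivalence all the acid is converted to HCOO-; total volume = 0.03020 + 0.03426 = 0.06446 L, so [HCOO-] = 0.004587/0.06446 = 0.07117 M.
Kb = Kw/Ka = 1.0e-14 / 1.8 x 10^-4 = 5.56e-11.
[OH^-] = sqrt(Kb x [HCOO-]) = sqrt(5.56e-11 x 0.07117) = 1.99e-6 M.
pOH = 5.70, so pH = 14.00 - 5.70 = 8.30.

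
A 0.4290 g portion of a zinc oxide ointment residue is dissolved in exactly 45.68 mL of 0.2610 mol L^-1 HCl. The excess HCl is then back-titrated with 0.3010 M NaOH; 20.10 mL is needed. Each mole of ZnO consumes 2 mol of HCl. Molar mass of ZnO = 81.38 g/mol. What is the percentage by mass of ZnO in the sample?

Total n(HCl) added = 0.2610 x 0.04568 = 0.01192 mol.
n(NaOH) used = 0.3010 x 0.02010 = 0.006050 mol, which equals the excess n(HCl).
So n(HCl) consumed by the sample = 0.01192 - 0.006050 = 0.005872 mol.
n(ZnO) = 0.005872 / 2 = 0.002936 mol.
mass ZnO = 0.002936 x 81.38 = 0.2389 g, so %ZnO = 0.2389/0.4290 x 100 = 55.7%.

55.7%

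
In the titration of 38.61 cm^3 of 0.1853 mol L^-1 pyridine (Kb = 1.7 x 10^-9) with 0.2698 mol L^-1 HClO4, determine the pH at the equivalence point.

3.09

n(C5H5N) = 0.1853 x 0.03861 = 0.007154 mol; V(HClO4) at equivalence = 0.007154/0.2698 = 0.02652 L.
At equivalence the base is fully converted to C5H5NH+; total volume = 0.06513 L, so [C5H5NH+] = 0.007154/0.06513 = 0.1099 M.
Ka(C5H5NH+) = Kw/Kb = 1.0e-14 / 1.7 x 10^-9 = 5.88e-6.
[H^+] = sqrt(Ka x [C5H5NH+]) = sqrt(5.88e-6 x 0.1099) = 0.000804 M.
pH = -log(0.000804) = 3.09.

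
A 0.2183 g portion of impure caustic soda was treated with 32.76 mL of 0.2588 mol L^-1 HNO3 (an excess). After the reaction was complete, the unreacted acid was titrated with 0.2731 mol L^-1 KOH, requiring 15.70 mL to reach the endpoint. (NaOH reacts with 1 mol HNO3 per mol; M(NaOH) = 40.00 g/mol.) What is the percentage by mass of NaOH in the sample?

Total n(HNO3) added = 0.2588 x 0.03276 = 0.008478 mol.
n(KOH) used = 0.2731 x 0.01570 = 0.004288 mol, which equals the excess n(HNO3).
So n(HNO3) consumed by the sample = 0.008478 - 0.004288 = 0.004191 mol.
n(NaOH) = 0.004191 / 1 = 0.004191 mol.
mass NaOH = 0.004191 x 40.00 = 0.1676 g, so %NaOH = 0.1676/0.2183 x 100 = 76.8%.

76.8%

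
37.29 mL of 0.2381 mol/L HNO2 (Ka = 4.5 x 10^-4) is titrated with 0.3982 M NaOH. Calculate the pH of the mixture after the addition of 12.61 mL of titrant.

3.46

Initial n(HNO2) = 0.2381 x 0.03729 = 0.008879 mol.
n(NaOH) added = 0.3982 x 0.01261 = 0.005021 mol, converting that many moles of HNO2 to NO2-.
Remaining n(HNO2) = 0.003857 mol; n(NO2-) = 0.005021 mol.
By Henderson-Hasselbalch, pH = pKa + log([A^-]/[HA]) = 3.35 + log(0.005021/0.003857) = 3.35 + (+0.11) = 3.46.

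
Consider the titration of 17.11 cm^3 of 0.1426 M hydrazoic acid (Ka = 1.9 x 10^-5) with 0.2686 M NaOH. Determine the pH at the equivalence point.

n(HN3) = 0.1426 x 0.01711 = 0.002440 mol; V(NaOH) at equivalence = 0.002440/0.2686 = 0.009084 L.
At equivalence all the acid is converted to N3-; total volume = 0.01711 + 0.009084 = 0.02619 L, so [N3-] = 0.002440/0.02619 = 0.09315 M.
Kb = Kw/Ka = 1.0e-14 / 1.9 x 10^-5 = 5.26e-10.
[OH^-] = sqrt(Kb x [N3-]) = sqrt(5.26e-10 x 0.09315) = 7.00e-6 M.
pOH = 5.15, so pH = 14.00 - 5.15 = 8.85.

8.85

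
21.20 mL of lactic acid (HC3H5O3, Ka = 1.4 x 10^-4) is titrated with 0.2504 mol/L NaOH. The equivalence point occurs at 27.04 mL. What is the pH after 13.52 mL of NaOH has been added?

3.85

13.52 mL is exactly half the equivalence volume (27.04/2), i.e. the half-equivalence point.
There, n(HA) = n(A^-), so pH = pKa = -log(1.4 x 10^-4) = 3.85.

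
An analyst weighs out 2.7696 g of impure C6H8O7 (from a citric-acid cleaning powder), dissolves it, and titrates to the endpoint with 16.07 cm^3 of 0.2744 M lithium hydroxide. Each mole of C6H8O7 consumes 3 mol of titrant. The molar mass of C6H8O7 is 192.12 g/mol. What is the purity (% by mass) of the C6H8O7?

n(LiOH) = 0.2744 x 0.01607 = 0.004410 mol.
n(C6H8O7) = 0.004410 / 3 = 0.001470 mol.
mass of C6H8O7 = 0.001470 x 192.12 = 0.2824 g.
% purity = 0.2824 / 2.7696 x 100 = 10.2%.

10.2%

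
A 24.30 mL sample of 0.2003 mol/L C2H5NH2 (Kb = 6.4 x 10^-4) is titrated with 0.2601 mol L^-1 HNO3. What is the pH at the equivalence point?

n(C2H5NH2) = 0.2003 x 0.02430 = 0.004867 mol; V(HNO3) at equivalence = 0.004867/0.2601 = 0.01871 L.
At equivalence the base is fully converted to C2H5NH3+; total volume = 0.04301 L, so [C2H5NH3+] = 0.004867/0.04301 = 0.1132 M.
Ka(C2H5NH3+) = Kw/Kb = 1.0e-14 / 6.4 x 10^-4 = 1.56e-11.
[H^+] = sqrt(Ka x [C2H5NH3+]) = sqrt(1.56e-11 x 0.1132) = 1.33e-6 M.
pH = -log(1.33e-6) = 5.88.

5.88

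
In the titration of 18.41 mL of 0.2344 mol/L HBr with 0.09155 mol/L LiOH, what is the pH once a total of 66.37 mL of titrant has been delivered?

12.32

n(acid) = 0.2344 x 0.01841 = 0.004315 mol; n(LiOH) added = 0.09155 x 0.06637 = 0.006076 mol.
Base is in excess by 0.006076 - 0.004315 = 0.001761 mol in a total volume of 0.08478 L.
[OH^-] = 0.001761/0.08478 = 0.02077 M, so pOH = 1.68 and pH = 14.00 - 1.68 = 12.32.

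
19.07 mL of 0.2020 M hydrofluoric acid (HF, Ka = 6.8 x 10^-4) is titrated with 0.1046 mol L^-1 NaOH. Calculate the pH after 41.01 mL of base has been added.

11.86

n(acid) = 0.2020 x 0.01907 = 0.003852 mol; n(NaOH) added = 0.1046 x 0.04101 = 0.004290 mol.
Base is in excess by 0.004290 - 0.003852 = 0.0004375 mol in a total volume of 0.06008 L.
[OH^-] = 0.0004375/0.06008 = 0.007282 M, so pOH = 2.14 and pH = 14.00 - 2.14 = 11.86.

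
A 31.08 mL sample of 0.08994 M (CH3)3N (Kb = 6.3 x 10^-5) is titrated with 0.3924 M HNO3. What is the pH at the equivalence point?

n((CH3)3N) = 0.08994 x 0.03108 = 0.002795 mol; V(HNO3) at equivalence = 0.002795/0.3924 = 0.007124 L.
At equivalence the base is fully converted to (CH3)3NH+; total volume = 0.03820 L, so [(CH3)3NH+] = 0.002795/0.03820 = 0.07317 M.
Ka((CH3)3NH+) = Kw/Kb = 1.0e-14 / 6.3 x 10^-5 = 1.59e-10.
[H^+] = sqrt(Ka x [(CH3)3NH+]) = sqrt(1.59e-10 x 0.07317) = 3.41e-6 M.
pH = -log(3.41e-6) = 5.47.

5.47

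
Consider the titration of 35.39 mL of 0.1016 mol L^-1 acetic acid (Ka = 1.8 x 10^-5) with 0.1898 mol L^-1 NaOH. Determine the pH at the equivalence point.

8.78

n(CH3COOH) = 0.1016 x 0.03539 = 0.003596 mol; V(NaOH) at equivalence = 0.003596/0.1898 = 0.01894 L.
At equivalence all the acid is converted to CH3COO-; total volume = 0.03539 + 0.01894 = 0.05433 L, so [CH3COO-] = 0.003596/0.05433 = 0.06618 M.
Kb = Kw/Ka = 1.0e-14 / 1.8 x 10^-5 = 5.56e-10.
[OH^-] = sqrt(Kb x [CH3COO-]) = sqrt(5.56e-10 x 0.06618) = 6.06e-6 M.
pOH = 5.22, so pH = 14.00 - 5.22 = 8.78.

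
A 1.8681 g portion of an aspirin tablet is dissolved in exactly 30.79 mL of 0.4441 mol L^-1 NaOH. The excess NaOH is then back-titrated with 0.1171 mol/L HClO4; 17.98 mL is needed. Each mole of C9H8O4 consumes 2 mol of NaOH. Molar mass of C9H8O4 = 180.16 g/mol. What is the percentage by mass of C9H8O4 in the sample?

55.8%

Total n(NaOH) added = 0.4441 x 0.03079 = 0.01367 mol.
n(HClO4) used = 0.1171 x 0.01798 = 0.002105 mol, which equals the excess n(NaOH).
So n(NaOH) consumed by the sample = 0.01367 - 0.002105 = 0.01157 mol.
n(C9H8O4) = 0.01157 / 2 = 0.005784 mol.
mass C9H8O4 = 0.005784 x 180.16 = 1.042 g, so %C9H8O4 = 1.042/1.8681 x 100 = 55.8%.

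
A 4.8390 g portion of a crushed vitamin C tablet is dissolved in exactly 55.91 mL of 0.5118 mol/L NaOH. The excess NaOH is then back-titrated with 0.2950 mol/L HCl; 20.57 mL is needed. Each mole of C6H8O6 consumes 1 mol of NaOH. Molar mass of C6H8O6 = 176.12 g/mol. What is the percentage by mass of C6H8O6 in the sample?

82.1%

Total n(NaOH) added = 0.5118 x 0.05591 = 0.02861 mol.
n(HCl) used = 0.2950 x 0.02057 = 0.006068 mol, which equals the excess n(NaOH).
So n(NaOH) consumed by the sample = 0.02861 - 0.006068 = 0.02255 mol.
n(C6H8O6) = 0.02255 / 1 = 0.02255 mol.
mass C6H8O6 = 0.02255 x 176.12 = 3.971 g, so %C6H8O6 = 3.971/4.8390 x 100 = 82.1%.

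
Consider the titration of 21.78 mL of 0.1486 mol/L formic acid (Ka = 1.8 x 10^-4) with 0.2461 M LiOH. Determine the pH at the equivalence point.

8.36

n(HCOOH) = 0.1486 x 0.02178 = 0.003237 mol; V(LiOH) at equivalence = 0.003237/0.2461 = 0.01315 L.
At equivalence all the acid is converted to HCOO-; total volume = 0.02178 + 0.01315 = 0.03493 L, so [HCOO-] = 0.003237/0.03493 = 0.09265 M.
Kb = Kw/Ka = 1.0e-14 / 1.8 x 10^-4 = 5.56e-11.
[OH^-] = sqrt(Kb x [HCOO-]) = sqrt(5.56e-11 x 0.09265) = 2.27e-6 M.
pOH = 5.64, so pH = 14.00 - 5.64 = 8.36.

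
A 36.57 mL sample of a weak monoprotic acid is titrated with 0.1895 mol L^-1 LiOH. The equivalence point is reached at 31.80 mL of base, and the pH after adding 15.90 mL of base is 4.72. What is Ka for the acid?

1.9 x 10^-5

15.90 mL is half of the equivalence volume, so this is the half-equivalence point where [HA] = [A^-].
At half-equivalence pH = pKa, so pKa = 4.72.
Ka = 10^(-4.72) = 1.9 x 10^-5.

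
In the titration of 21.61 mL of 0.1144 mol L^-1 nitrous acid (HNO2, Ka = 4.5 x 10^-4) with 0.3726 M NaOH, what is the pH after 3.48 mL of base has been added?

Initial n(HNO2) = 0.1144 x 0.02161 = 0.002472 mol.
n(NaOH) added = 0.3726 x 0.003480 = 0.001297 mol, converting that many moles of HNO2 to NO2-.
Remaining n(HNO2) = 0.001176 mol; n(NO2-) = 0.001297 mol.
By Henderson-Hasselbalch, pH = pKa + log([A^-]/[HA]) = 3.35 + log(0.001297/0.001176) = 3.35 + (+0.04) = 3.39.

3.39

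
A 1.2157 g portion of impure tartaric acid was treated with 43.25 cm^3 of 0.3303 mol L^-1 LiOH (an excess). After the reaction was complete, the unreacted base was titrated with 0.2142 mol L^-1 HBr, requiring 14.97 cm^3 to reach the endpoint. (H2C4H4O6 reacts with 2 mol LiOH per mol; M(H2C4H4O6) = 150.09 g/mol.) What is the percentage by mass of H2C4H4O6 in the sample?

68.4%

Total n(LiOH) added = 0.3303 x 0.04325 = 0.01429 mol.
n(HBr) used = 0.2142 x 0.01497 = 0.003207 mol, which equals the excess n(LiOH).
So n(LiOH) consumed by the sample = 0.01429 - 0.003207 = 0.01108 mol.
n(H2C4H4O6) = 0.01108 / 2 = 0.005539 mol.
mass H2C4H4O6 = 0.005539 x 150.09 = 0.8314 g, so %H2C4H4O6 = 0.8314/1.2157 x 100 = 68.4%.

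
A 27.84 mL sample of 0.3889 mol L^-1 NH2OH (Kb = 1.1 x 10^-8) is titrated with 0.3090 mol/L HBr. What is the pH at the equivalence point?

n(NH2OH) = 0.3889 x 0.02784 = 0.01083 mol; V(HBr) at equivalence = 0.01083/0.3090 = 0.03504 L.
At equivalence the base is fully converted to NH3OH+; total volume = 0.06288 L, so [NH3OH+] = 0.01083/0.06288 = 0.1722 M.
Ka(NH3OH+) = Kw/Kb = 1.0e-14 / 1.1 x 10^-8 = 9.09e-7.
[H^+] = sqrt(Ka x [NH3OH+]) = sqrt(9.09e-7 x 0.1722) = 0.000396 M.
pH = -log(0.000396) = 3.40.

3.40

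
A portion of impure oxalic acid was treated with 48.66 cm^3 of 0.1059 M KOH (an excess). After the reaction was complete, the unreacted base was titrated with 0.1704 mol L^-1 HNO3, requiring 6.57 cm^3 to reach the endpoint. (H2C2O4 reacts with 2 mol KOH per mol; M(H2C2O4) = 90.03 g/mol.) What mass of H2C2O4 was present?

Total n(KOH) added = 0.1059 x 0.04866 = 0.005153 mol.
n(HNO3) used = 0.1704 x 0.006570 = 0.001120 mol, which equals the excess n(KOH).
So n(KOH) consumed by the sample = 0.005153 - 0.001120 = 0.004034 mol.
n(H2C2O4) = 0.004034 / 2 = 0.002017 mol.
mass = 0.002017 mol x 90.03 g/mol = 0.182 g.

0.182 g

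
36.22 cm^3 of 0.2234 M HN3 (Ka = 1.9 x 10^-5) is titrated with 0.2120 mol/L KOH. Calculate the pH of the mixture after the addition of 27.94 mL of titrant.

Initial n(HN3) = 0.2234 x 0.03622 = 0.008092 mol.
n(KOH) added = 0.2120 x 0.02794 = 0.005923 mol, converting that many moles of HN3 to N3-.
Remaining n(HN3) = 0.002168 mol; n(N3-) = 0.005923 mol.
By Henderson-Hasselbalch, pH = pKa + log([A^-]/[HA]) = 4.72 + log(0.005923/0.002168) = 4.72 + (+0.44) = 5.16.

5.16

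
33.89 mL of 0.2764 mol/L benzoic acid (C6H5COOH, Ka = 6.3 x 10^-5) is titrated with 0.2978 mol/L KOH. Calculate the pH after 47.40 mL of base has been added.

12.77

n(acid) = 0.2764 x 0.03389 = 0.009367 mol; n(KOH) added = 0.2978 x 0.04740 = 0.01412 mol.
Base is in excess by 0.01412 - 0.009367 = 0.004749 mol in a total volume of 0.08129 L.
[OH^-] = 0.004749/0.08129 = 0.05841 M, so pOH = 1.23 and pH = 14.00 - 1.23 = 12.77.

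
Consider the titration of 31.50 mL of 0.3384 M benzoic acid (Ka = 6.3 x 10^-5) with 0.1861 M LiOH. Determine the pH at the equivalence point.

n(C6H5COOH) = 0.3384 x 0.03150 = 0.01066 mol; V(LiOH) at equivalence = 0.01066/0.1861 = 0.05728 L.
At equivalence all the acid is converted to C6H5COO-; total volume = 0.03150 + 0.05728 = 0.08878 L, so [C6H5COO-] = 0.01066/0.08878 = 0.1201 M.
Kb = Kw/Ka = 1.0e-14 / 6.3 x 10^-5 = 1.59e-10.
[OH^-] = sqrt(Kb x [C6H5COO-]) = sqrt(1.59e-10 x 0.1201) = 4.37e-6 M.
pOH = 5.36, so pH = 14.00 - 5.36 = 8.64.

8.64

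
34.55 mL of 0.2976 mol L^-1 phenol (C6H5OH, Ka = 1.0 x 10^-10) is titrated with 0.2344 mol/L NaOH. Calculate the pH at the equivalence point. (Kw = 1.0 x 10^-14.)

11.56

n(C6H5OH) = 0.2976 x 0.03455 = 0.01028 mol; V(NaOH) at equivalence = 0.01028/0.2344 = 0.04387 L.
At equivalence all the acid is converted to C6H5O-; total volume = 0.03455 + 0.04387 = 0.07842 L, so [C6H5O-] = 0.01028/0.07842 = 0.1311 M.
Kb = Kw/Ka = 1.0e-14 / 1.0 x 10^-10 = 0.000100.
[OH^-] = sqrt(Kb x [C6H5O-]) = sqrt(0.000100 x 0.1311) = 0.00362 M.
pOH = 2.44, so pH = 14.00 - 2.44 = 11.56.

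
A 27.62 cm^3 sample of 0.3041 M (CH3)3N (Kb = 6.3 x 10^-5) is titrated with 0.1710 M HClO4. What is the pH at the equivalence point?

n((CH3)3N) = 0.3041 x 0.02762 = 0.008399 mol; V(HClO4) at equivalence = 0.008399/0.1710 = 0.04912 L.
At equivalence the base is fully converted to (CH3)3NH+; total volume = 0.07674 L, so [(CH3)3NH+] = 0.008399/0.07674 = 0.1095 M.
Ka((CH3)3NH+) = Kw/Kb = 1.0e-14 / 6.3 x 10^-5 = 1.59e-10.
[H^+] = sqrt(Ka x [(CH3)3NH+]) = sqrt(1.59e-10 x 0.1095) = 4.17e-6 M.
pH = -log(4.17e-6) = 5.38.

5.38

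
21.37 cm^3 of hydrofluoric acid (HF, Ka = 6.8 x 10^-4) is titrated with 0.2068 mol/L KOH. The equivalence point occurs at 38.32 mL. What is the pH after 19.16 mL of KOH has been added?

19.16 mL is exactly half the equivalence volume (38.32/2), i.e. the half-equivalence point.
There, n(HA) = n(A^-), so pH = pKa = -log(6.8 x 10^-4) = 3.17.

3.17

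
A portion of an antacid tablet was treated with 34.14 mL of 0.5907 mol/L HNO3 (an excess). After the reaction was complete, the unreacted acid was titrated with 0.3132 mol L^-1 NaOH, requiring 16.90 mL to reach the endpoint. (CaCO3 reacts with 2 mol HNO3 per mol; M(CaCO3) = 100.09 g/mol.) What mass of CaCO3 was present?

Total n(HNO3) added = 0.5907 x 0.03414 = 0.02017 mol.
n(NaOH) used = 0.3132 x 0.01690 = 0.005293 mol, which equals the excess n(HNO3).
So n(HNO3) consumed by the sample = 0.02017 - 0.005293 = 0.01487 mol.
n(CaCO3) = 0.01487 / 2 = 0.007437 mol.
mass = 0.007437 mol x 100.09 g/mol = 0.744 g.

0.744 g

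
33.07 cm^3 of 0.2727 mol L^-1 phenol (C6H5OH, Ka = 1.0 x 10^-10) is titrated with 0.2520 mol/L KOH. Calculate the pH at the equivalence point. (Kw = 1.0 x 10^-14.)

n(C6H5OH) = 0.2727 x 0.03307 = 0.009018 mol; V(KOH) at equivalence = 0.009018/0.2520 = 0.03579 L.
At equivalence all the acid is converted to C6H5O-; total volume = 0.03307 + 0.03579 = 0.06886 L, so [C6H5O-] = 0.009018/0.06886 = 0.1310 M.
Kb = Kw/Ka = 1.0e-14 / 1.0 x 10^-10 = 0.000100.
[OH^-] = sqrt(Kb x [C6H5O-]) = sqrt(0.000100 x 0.1310) = 0.00362 M.
pOH = 2.44, so pH = 14.00 - 2.44 = 11.56.

11.56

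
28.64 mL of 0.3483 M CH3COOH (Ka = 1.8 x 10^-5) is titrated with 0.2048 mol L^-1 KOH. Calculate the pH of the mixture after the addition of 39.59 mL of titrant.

Initial n(CH3COOH) = 0.3483 x 0.02864 = 0.009975 mol.
n(KOH) added = 0.2048 x 0.03959 = 0.008108 mol, converting that many moles of CH3COOH to CH3COO-.
Remaining n(CH3COOH) = 0.001867 mol; n(CH3COO-) = 0.008108 mol.
By Henderson-Hasselbalch, pH = pKa + log([A^-]/[HA]) = 4.74 + log(0.008108/0.001867) = 4.74 + (+0.64) = 5.38.

5.38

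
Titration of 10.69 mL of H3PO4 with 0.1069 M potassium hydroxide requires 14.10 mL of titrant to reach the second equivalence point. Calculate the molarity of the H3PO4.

0.0705 M

n(KOH) = 0.1069 x 0.01410 = 0.001507 mol.
At the second equivalence point, 2 mol OH^- react per mol H3PO4, so n(H3PO4) = 0.001507 / 2 = 0.0007536 mol.
[H3PO4] = 0.0007536 / 0.01069 L = 0.0705 M.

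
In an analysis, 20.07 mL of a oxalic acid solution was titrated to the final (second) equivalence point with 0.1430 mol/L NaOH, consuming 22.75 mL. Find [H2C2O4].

0.0810 M

n(NaOH) = 0.1430 x 0.02275 = 0.003253 mol.
At the final (second) equivalence point, 2 mol OH^- react per mol H2C2O4, so n(H2C2O4) = 0.003253 / 2 = 0.001627 mol.
[H2C2O4] = 0.001627 / 0.02007 L = 0.0810 M.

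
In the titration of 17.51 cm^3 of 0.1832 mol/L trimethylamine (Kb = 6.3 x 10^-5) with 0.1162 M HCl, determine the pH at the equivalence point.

5.47

n((CH3)3N) = 0.1832 x 0.01751 = 0.003208 mol; V(HCl) at equivalence = 0.003208/0.1162 = 0.02761 L.
At equivalence the base is fully converted to (CH3)3NH+; total volume = 0.04512 L, so [(CH3)3NH+] = 0.003208/0.04512 = 0.07110 M.
Ka((CH3)3NH+) = Kw/Kb = 1.0e-14 / 6.3 x 10^-5 = 1.59e-10.
[H^+] = sqrt(Ka x [(CH3)3NH+]) = sqrt(1.59e-10 x 0.07110) = 3.36e-6 M.
pH = -log(3.36e-6) = 5.47.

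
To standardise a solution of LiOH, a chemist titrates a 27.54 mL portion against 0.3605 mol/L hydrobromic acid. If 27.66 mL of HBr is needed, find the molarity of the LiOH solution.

n(HBr) delivered = 0.3605 x 0.02766 = 0.009971 mol.
For a 1:1 reaction, n(LiOH) = 0.009971 mol.
[LiOH] = 0.009971 mol / 0.02754 L = 0.362 M.

0.362 M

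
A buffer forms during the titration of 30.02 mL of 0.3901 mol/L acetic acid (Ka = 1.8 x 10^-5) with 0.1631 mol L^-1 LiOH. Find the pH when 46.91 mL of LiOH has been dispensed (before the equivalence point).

Initial n(CH3COOH) = 0.3901 x 0.03002 = 0.01171 mol.
n(LiOH) added = 0.1631 x 0.04691 = 0.007651 mol, converting that many moles of CH3COOH to CH3COO-.
Remaining n(CH3COOH) = 0.004060 mol; n(CH3COO-) = 0.007651 mol.
By Henderson-Hasselbalch, pH = pKa + log([A^-]/[HA]) = 4.74 + log(0.007651/0.004060) = 4.74 + (+0.28) = 5.02.

5.02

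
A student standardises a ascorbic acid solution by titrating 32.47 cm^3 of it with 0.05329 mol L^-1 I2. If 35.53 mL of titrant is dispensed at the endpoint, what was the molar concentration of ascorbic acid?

0.0583 M

n(I2) = 0.05329 x 0.03553 = 0.001893 mol.
From the balanced equation, 1 mol I2 reacts with 1 mol ascorbic acid, so n(ascorbic acid) = 0.001893 x 1/1 = 0.001893 mol.
[ascorbic acid] = 0.001893 / 0.03247 L = 0.0583 M.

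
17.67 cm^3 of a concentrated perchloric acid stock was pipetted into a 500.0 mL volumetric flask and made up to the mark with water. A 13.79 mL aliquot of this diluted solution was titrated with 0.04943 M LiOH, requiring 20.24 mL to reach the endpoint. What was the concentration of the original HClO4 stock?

n(LiOH) = 0.04943 x 0.02024 = 0.001000 mol.
n(HClO4) in the aliquot = 0.001000 mol.
[diluted HClO4] = 0.001000 / 0.01379 = 0.07255 M.
Dilution factor = 500.0/17.67 = 28.30, so [stock] = 0.07255 x 28.30 = 2.05 M.

2.05 M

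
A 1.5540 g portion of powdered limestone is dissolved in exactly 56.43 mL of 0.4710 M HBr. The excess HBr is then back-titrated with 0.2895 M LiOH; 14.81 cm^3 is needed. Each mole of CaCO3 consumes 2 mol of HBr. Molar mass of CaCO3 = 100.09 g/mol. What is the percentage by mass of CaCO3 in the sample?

71.8%

Total n(HBr) added = 0.4710 x 0.05643 = 0.02658 mol.
n(LiOH) used = 0.2895 x 0.01481 = 0.004287 mol, which equals the excess n(HBr).
So n(HBr) consumed by the sample = 0.02658 - 0.004287 = 0.02229 mol.
n(CaCO3) = 0.02229 / 2 = 0.01115 mol.
mass CaCO3 = 0.01115 x 100.09 = 1.116 g, so %CaCO3 = 1.116/1.5540 x 100 = 71.8%.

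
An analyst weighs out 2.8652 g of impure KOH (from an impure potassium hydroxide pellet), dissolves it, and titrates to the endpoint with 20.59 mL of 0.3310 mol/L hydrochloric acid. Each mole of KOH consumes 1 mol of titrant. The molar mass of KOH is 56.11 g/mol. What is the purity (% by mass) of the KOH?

n(HCl) = 0.3310 x 0.02059 = 0.006815 mol.
n(KOH) = 0.006815 / 1 = 0.006815 mol.
mass of KOH = 0.006815 x 56.11 = 0.3824 g.
% purity = 0.3824 / 2.8652 x 100 = 13.3%.

13.3%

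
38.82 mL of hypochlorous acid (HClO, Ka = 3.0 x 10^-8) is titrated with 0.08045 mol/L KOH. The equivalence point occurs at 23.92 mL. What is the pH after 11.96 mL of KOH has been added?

7.52

11.96 mL is exactly half the equivalence volume (23.92/2), i.e. the half-equivalence point.
There, n(HA) = n(A^-), so pH = pKa = -log(3.0 x 10^-8) = 7.52.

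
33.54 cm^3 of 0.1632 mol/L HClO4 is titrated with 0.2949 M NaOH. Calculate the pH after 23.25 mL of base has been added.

n(acid) = 0.1632 x 0.03354 = 0.005474 mol; n(NaOH) added = 0.2949 x 0.02325 = 0.006856 mol.
Base is in excess by 0.006856 - 0.005474 = 0.001383 mol in a total volume of 0.05679 L.
[OH^-] = 0.001383/0.05679 = 0.02435 M, so pOH = 1.61 and pH = 14.00 - 1.61 = 12.39.

12.39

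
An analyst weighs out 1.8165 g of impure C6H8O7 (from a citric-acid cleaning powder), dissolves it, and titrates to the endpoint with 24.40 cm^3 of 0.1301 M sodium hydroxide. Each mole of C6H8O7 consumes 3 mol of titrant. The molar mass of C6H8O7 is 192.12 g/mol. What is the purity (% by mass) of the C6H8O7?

n(NaOH) = 0.1301 x 0.02440 = 0.003174 mol.
n(C6H8O7) = 0.003174 / 3 = 0.001058 mol.
mass of C6H8O7 = 0.001058 x 192.12 = 0.2033 g.
% purity = 0.2033 / 1.8165 x 100 = 11.2%.

11.2%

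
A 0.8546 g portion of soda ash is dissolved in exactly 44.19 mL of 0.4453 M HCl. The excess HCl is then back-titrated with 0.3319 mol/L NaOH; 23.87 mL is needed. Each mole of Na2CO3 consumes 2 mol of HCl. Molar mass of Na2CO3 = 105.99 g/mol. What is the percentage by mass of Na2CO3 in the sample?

Total n(HCl) added = 0.4453 x 0.04419 = 0.01968 mol.
n(NaOH) used = 0.3319 x 0.02387 = 0.007922 mol, which equals the excess n(HCl).
So n(HCl) consumed by the sample = 0.01968 - 0.007922 = 0.01176 mol.
n(Na2CO3) = 0.01176 / 2 = 0.005878 mol.
mass Na2CO3 = 0.005878 x 105.99 = 0.6230 g, so %Na2CO3 = 0.6230/0.8546 x 100 = 72.9%.

72.9%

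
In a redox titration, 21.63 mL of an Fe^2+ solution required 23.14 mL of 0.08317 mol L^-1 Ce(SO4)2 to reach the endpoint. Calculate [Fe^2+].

n(Ce(SO4)2) = 0.08317 x 0.02314 = 0.001925 mol.
From the balanced equation, 1 mol Ce(SO4)2 reacts with 1 mol Fe^2+, so n(Fe^2+) = 0.001925 x 1/1 = 0.001925 mol.
[Fe^2+] = 0.001925 / 0.02163 L = 0.0890 M.

0.0890 M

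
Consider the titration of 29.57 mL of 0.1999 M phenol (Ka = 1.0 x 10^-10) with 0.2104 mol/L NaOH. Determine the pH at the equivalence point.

11.51

n(C6H5OH) = 0.1999 x 0.02957 = 0.005911 mol; V(NaOH) at equivalence = 0.005911/0.2104 = 0.02809 L.
At equivalence all the acid is converted to C6H5O-; total volume = 0.02957 + 0.02809 = 0.05766 L, so [C6H5O-] = 0.005911/0.05766 = 0.1025 M.
Kb = Kw/Ka = 1.0e-14 / 1.0 x 10^-10 = 0.000100.
[OH^-] = sqrt(Kb x [C6H5O-]) = sqrt(0.000100 x 0.1025) = 0.00320 M.
pOH = 2.49, so pH = 14.00 - 2.49 = 11.51.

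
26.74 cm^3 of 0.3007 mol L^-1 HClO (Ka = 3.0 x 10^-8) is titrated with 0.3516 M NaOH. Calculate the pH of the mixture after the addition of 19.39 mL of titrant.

8.27

Initial n(HClO) = 0.3007 x 0.02674 = 0.008041 mol.
n(NaOH) added = 0.3516 x 0.01939 = 0.006818 mol, converting that many moles of HClO to ClO-.
Remaining n(HClO) = 0.001223 mol; n(ClO-) = 0.006818 mol.
By Henderson-Hasselbalch, pH = pKa + log([A^-]/[HA]) = 7.52 + log(0.006818/0.001223) = 7.52 + (+0.75) = 8.27.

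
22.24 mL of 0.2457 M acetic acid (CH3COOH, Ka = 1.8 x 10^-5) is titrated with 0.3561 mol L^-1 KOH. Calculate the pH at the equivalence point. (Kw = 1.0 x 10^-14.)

8.95

n(CH3COOH) = 0.2457 x 0.02224 = 0.005464 mol; V(KOH) at equivalence = 0.005464/0.3561 = 0.01535 L.
At equivalence all the acid is converted to CH3COO-; total volume = 0.02224 + 0.01535 = 0.03759 L, so [CH3COO-] = 0.005464/0.03759 = 0.1454 M.
Kb = Kw/Ka = 1.0e-14 / 1.8 x 10^-5 = 5.56e-10.
[OH^-] = sqrt(Kb x [CH3COO-]) = sqrt(5.56e-10 x 0.1454) = 8.99e-6 M.
pOH = 5.05, so pH = 14.00 - 5.05 = 8.95.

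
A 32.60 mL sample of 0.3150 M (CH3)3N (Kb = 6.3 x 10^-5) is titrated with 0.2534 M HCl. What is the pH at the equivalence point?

n((CH3)3N) = 0.3150 x 0.03260 = 0.01027 mol; V(HCl) at equivalence = 0.01027/0.2534 = 0.04052 L.
At equivalence the base is fully converted to (CH3)3NH+; total volume = 0.07312 L, so [(CH3)3NH+] = 0.01027/0.07312 = 0.1404 M.
Ka((CH3)3NH+) = Kw/Kb = 1.0e-14 / 6.3 x 10^-5 = 1.59e-10.
[H^+] = sqrt(Ka x [(CH3)3NH+]) = sqrt(1.59e-10 x 0.1404) = 4.72e-6 M.
pH = -log(4.72e-6) = 5.33.

5.33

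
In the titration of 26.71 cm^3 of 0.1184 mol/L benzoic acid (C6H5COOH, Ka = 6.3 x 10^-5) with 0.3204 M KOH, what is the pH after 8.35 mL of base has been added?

Initial n(C6H5COOH) = 0.1184 x 0.02671 = 0.003162 mol.
n(KOH) added = 0.3204 x 0.008350 = 0.002675 mol, converting that many moles of C6H5COOH to C6H5COO-.
Remaining n(C6H5COOH) = 0.0004871 mol; n(C6H5COO-) = 0.002675 mol.
By Henderson-Hasselbalch, pH = pKa + log([A^-]/[HA]) = 4.20 + log(0.002675/0.0004871) = 4.20 + (+0.74) = 4.94.

4.94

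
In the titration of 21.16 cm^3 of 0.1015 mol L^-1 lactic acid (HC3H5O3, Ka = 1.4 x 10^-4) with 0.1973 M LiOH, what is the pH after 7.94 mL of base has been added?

Initial n(HC3H5O3) = 0.1015 x 0.02116 = 0.002148 mol.
n(LiOH) added = 0.1973 x 0.007940 = 0.001567 mol, converting that many moles of HC3H5O3 to C3H5O3-.
Remaining n(HC3H5O3) = 0.0005812 mol; n(C3H5O3-) = 0.001567 mol.
By Henderson-Hasselbalch, pH = pKa + log([A^-]/[HA]) = 3.85 + log(0.001567/0.0005812) = 3.85 + (+0.43) = 4.28.

4.28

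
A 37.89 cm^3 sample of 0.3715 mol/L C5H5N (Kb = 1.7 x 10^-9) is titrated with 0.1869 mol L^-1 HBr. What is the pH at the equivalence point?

n(C5H5N) = 0.3715 x 0.03789 = 0.01408 mol; V(HBr) at equivalence = 0.01408/0.1869 = 0.07531 L.
At equivalence the base is fully converted to C5H5NH+; total volume = 0.1132 L, so [C5H5NH+] = 0.01408/0.1132 = 0.1243 M.
Ka(C5H5NH+) = Kw/Kb = 1.0e-14 / 1.7 x 10^-9 = 5.88e-6.
[H^+] = sqrt(Ka x [C5H5NH+]) = sqrt(5.88e-6 x 0.1243) = 0.000855 M.
pH = -log(0.000855) = 3.07.

3.07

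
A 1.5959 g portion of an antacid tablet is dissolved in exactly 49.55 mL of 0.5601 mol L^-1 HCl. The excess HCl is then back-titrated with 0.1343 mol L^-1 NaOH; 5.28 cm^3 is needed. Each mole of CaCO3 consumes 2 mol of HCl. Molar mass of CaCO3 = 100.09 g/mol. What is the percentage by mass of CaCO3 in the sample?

84.8%

Total n(HCl) added = 0.5601 x 0.04955 = 0.02775 mol.
n(NaOH) used = 0.1343 x 0.005280 = 0.0007091 mol, which equals the excess n(HCl).
So n(HCl) consumed by the sample = 0.02775 - 0.0007091 = 0.02704 mol.
n(CaCO3) = 0.02704 / 2 = 0.01352 mol.
mass CaCO3 = 0.01352 x 100.09 = 1.353 g, so %CaCO3 = 1.353/1.5959 x 100 = 84.8%.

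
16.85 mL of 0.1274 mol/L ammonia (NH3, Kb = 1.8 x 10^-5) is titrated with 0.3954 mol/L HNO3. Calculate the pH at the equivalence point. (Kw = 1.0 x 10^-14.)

5.14

n(NH3) = 0.1274 x 0.01685 = 0.002147 mol; V(HNO3) at equivalence = 0.002147/0.3954 = 0.005429 L.
At equivalence the base is fully converted to NH4+; total volume = 0.02228 L, so [NH4+] = 0.002147/0.02228 = 0.09635 M.
Ka(NH4+) = Kw/Kb = 1.0e-14 / 1.8 x 10^-5 = 5.56e-10.
[H^+] = sqrt(Ka x [NH4+]) = sqrt(5.56e-10 x 0.09635) = 7.32e-6 M.
pH = -log(7.32e-6) = 5.14.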